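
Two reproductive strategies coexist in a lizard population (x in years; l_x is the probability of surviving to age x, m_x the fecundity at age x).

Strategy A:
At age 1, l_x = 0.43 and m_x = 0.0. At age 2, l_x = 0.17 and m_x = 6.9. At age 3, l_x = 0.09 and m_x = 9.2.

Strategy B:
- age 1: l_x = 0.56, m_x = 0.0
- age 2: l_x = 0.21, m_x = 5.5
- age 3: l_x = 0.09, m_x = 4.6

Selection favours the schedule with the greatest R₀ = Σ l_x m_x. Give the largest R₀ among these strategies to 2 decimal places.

2.00

Strategy A: R₀ = 0.43×0.0 + 0.17×6.9 + 0.09×9.2 = 2.0010
Strategy B: R₀ = 0.56×0.0 + 0.21×5.5 + 0.09×4.6 = 1.5690
Highest R₀: strategy A with 2.0010.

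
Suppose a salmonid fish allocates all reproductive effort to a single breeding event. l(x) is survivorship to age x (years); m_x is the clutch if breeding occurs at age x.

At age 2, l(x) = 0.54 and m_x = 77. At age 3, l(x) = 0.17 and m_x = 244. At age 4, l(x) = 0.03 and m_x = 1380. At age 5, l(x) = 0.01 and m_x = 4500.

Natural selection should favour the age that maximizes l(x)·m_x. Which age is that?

Expected offspring if breeding at age x = l(x) × m_x:
  age 2: 0.54 × 77 = 41.580
  age 3: 0.17 × 244 = 41.480
  age 4: 0.03 × 1380 = 41.400
  age 5: 0.01 × 4500 = 45.000
Maximum at age 5 (45.000).

5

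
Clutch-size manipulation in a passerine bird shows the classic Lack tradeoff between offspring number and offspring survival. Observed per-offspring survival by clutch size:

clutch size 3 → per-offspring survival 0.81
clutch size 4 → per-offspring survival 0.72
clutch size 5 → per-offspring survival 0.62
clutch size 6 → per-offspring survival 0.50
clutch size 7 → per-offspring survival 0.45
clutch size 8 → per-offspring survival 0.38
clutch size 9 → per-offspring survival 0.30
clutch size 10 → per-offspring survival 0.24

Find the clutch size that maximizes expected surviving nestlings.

7

Expected surviving nestlings = c × s(c):
  c=3: 3 × 0.81 = 2.430
  c=4: 4 × 0.72 = 2.880
  c=5: 5 × 0.62 = 3.100
  c=6: 6 × 0.50 = 3.000
  c=7: 7 × 0.45 = 3.150
  c=8: 8 × 0.38 = 3.040
  c=9: 9 × 0.30 = 2.700
  c=10: 10 × 0.24 = 2.400
Maximum at c = 7 (3.150 surviving nestlings).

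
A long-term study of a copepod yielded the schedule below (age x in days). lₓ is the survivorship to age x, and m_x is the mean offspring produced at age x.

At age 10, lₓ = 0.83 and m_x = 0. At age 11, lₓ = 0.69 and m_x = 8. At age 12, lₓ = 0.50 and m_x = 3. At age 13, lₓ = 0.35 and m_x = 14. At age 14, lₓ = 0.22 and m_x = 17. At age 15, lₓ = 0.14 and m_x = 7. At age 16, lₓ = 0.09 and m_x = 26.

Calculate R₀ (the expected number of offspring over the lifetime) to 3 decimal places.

18.980

R₀ = Σ lₓ m_x:
  age 10: 0.83 × 0 = 0.0000
  age 11: 0.69 × 8 = 5.5200
  age 12: 0.50 × 3 = 1.5000
  age 13: 0.35 × 14 = 4.9000
  age 14: 0.22 × 17 = 3.7400
  age 15: 0.14 × 7 = 0.9800
  age 16: 0.09 × 26 = 2.3400
R₀ = 0.0000 + 5.5200 + 1.5000 + 4.9000 + 3.7400 + 0.9800 + 2.3400 = 18.9800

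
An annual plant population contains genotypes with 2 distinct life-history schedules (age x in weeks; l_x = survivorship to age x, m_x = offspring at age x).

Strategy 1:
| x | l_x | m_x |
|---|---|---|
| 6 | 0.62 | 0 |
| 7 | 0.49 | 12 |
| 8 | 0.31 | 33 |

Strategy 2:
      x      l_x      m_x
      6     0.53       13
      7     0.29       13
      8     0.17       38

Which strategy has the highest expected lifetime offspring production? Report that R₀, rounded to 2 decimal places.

17.12

Strategy 1: R₀ = 0.62×0 + 0.49×12 + 0.31×33 = 16.1100
Strategy 2: R₀ = 0.53×13 + 0.29×13 + 0.17×38 = 17.1200
Highest R₀: strategy 2 with 17.1200.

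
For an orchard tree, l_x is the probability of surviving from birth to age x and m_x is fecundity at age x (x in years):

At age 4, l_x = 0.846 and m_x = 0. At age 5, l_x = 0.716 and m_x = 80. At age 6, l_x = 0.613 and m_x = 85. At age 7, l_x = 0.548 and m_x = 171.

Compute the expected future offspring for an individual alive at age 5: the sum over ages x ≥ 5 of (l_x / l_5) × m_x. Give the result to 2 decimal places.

l_5 = 0.716. Conditional survival from age 5 to x is l_x / l_5.
  x=5: (0.716/0.716) × 80 = 80.0000
  x=6: (0.613/0.716) × 85 = 72.7723
  x=7: (0.548/0.716) × 171 = 130.8771
Sum = 80.0000 + 72.7723 + 130.8771 = 283.6494

283.65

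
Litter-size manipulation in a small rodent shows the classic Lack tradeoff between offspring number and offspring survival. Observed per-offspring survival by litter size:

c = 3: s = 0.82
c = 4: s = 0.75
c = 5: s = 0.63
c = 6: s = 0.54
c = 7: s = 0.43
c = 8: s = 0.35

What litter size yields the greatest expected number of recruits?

Expected recruits = c × s(c):
  c=3: 3 × 0.82 = 2.460
  c=4: 4 × 0.75 = 3.000
  c=5: 5 × 0.63 = 3.150
  c=6: 6 × 0.54 = 3.240
  c=7: 7 × 0.43 = 3.010
  c=8: 8 × 0.35 = 2.800
Maximum at c = 6 (3.240 recruits).

6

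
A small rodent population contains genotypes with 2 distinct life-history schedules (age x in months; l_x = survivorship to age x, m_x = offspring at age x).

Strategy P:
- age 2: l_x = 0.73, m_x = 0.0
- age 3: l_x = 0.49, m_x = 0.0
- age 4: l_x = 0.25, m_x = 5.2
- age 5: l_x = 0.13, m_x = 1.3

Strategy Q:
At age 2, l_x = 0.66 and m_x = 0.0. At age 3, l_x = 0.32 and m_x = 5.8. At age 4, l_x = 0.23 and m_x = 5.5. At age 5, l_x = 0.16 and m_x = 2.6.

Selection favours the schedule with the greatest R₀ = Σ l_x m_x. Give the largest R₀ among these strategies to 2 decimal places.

Strategy P: R₀ = 0.73×0.0 + 0.49×0.0 + 0.25×5.2 + 0.13×1.3 = 1.4690
Strategy Q: R₀ = 0.66×0.0 + 0.32×5.8 + 0.23×5.5 + 0.16×2.6 = 3.5370
Highest R₀: strategy Q with 3.5370.

3.54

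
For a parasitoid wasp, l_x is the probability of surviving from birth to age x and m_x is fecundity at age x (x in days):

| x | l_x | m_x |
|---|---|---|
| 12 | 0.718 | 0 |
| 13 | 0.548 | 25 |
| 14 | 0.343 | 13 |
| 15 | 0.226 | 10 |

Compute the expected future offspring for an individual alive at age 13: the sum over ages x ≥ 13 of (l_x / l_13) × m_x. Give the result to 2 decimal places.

l_13 = 0.548. Conditional survival from age 13 to x is l_x / l_13.
  x=13: (0.548/0.548) × 25 = 25.0000
  x=14: (0.343/0.548) × 13 = 8.1369
  x=15: (0.226/0.548) × 10 = 4.1241
Sum = 25.0000 + 8.1369 + 4.1241 = 37.2609

37.26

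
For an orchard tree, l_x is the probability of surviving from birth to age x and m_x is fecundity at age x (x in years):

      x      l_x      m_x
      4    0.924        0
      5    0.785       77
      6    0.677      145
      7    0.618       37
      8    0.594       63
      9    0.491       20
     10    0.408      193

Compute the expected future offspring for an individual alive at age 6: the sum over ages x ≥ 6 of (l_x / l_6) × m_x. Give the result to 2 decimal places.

364.87

l_6 = 0.677. Conditional survival from age 6 to x is l_x / l_6.
  x=6: (0.677/0.677) × 145 = 145.0000
  x=7: (0.618/0.677) × 37 = 33.7755
  x=8: (0.594/0.677) × 63 = 55.2762
  x=9: (0.491/0.677) × 20 = 14.5052
  x=10: (0.408/0.677) × 193 = 116.3131
Sum = 145.0000 + 33.7755 + 55.2762 + 14.5052 + 116.3131 = 364.8700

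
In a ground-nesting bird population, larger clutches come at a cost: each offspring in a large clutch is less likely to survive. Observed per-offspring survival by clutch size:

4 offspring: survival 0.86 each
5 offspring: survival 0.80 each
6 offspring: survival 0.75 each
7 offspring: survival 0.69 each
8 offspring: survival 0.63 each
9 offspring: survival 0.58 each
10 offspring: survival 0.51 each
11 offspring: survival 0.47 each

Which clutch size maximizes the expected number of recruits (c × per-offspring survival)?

9

Expected recruits = c × s(c):
  c=4: 4 × 0.86 = 3.440
  c=5: 5 × 0.80 = 4.000
  c=6: 6 × 0.75 = 4.500
  c=7: 7 × 0.69 = 4.830
  c=8: 8 × 0.63 = 5.040
  c=9: 9 × 0.58 = 5.220
  c=10: 10 × 0.51 = 5.100
  c=11: 11 × 0.47 = 5.170
Maximum at c = 9 (5.220 recruits).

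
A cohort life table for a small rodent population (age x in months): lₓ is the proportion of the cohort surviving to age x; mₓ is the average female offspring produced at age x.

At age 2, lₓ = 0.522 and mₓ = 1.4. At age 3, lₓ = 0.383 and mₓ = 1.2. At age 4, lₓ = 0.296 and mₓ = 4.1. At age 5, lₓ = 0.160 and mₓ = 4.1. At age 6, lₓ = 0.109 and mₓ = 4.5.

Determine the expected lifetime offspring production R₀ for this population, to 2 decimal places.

R₀ = Σ lₓ mₓ:
  age 2: 0.522 × 1.4 = 0.7308
  age 3: 0.383 × 1.2 = 0.4596
  age 4: 0.296 × 4.1 = 1.2136
  age 5: 0.160 × 4.1 = 0.6560
  age 6: 0.109 × 4.5 = 0.4905
R₀ = 0.7308 + 0.4596 + 1.2136 + 0.6560 + 0.4905 = 3.5505

3.55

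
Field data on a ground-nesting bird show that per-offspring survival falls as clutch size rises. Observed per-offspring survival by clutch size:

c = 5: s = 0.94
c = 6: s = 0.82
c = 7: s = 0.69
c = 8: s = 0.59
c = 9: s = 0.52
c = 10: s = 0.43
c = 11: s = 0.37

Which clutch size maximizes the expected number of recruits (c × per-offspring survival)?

Expected recruits = c × s(c):
  c=5: 5 × 0.94 = 4.700
  c=6: 6 × 0.82 = 4.920
  c=7: 7 × 0.69 = 4.830
  c=8: 8 × 0.59 = 4.720
  c=9: 9 × 0.52 = 4.680
  c=10: 10 × 0.43 = 4.300
  c=11: 11 × 0.37 = 4.070
Maximum at c = 6 (4.920 recruits).

6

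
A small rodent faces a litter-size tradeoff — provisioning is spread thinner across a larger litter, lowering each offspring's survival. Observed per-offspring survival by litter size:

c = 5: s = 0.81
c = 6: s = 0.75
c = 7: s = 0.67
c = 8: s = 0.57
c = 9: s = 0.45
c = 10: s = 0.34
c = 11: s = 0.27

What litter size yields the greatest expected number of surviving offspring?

7

Expected surviving offspring = c × s(c):
  c=5: 5 × 0.81 = 4.050
  c=6: 6 × 0.75 = 4.500
  c=7: 7 × 0.67 = 4.690
  c=8: 8 × 0.57 = 4.560
  c=9: 9 × 0.45 = 4.050
  c=10: 10 × 0.34 = 3.400
  c=11: 11 × 0.27 = 2.970
Maximum at c = 7 (4.690 surviving offspring).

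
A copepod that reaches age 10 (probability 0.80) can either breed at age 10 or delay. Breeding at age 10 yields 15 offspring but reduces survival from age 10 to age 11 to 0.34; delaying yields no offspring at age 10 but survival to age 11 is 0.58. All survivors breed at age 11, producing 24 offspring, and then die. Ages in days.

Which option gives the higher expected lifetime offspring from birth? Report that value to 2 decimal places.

breed at age 10: R₀ = 0.80 × (15 + 0.34 × 24) = 0.80 × 23.1600 = 18.5280
delay to age 11: R₀ = 0.80 × (0.58 × 24) = 0.80 × 13.9200 = 11.1360
Higher: breed at age 10 (18.5280).

18.53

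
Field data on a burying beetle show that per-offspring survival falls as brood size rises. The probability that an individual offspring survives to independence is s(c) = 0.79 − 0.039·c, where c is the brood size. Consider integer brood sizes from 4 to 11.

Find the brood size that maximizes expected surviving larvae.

10

Expected surviving larvae = c × s(c):
  c=4: 4 × 0.634 = 2.536
  c=5: 5 × 0.595 = 2.975
  c=6: 6 × 0.556 = 3.336
  c=7: 7 × 0.517 = 3.619
  c=8: 8 × 0.478 = 3.824
  c=9: 9 × 0.439 = 3.951
  c=10: 10 × 0.400 = 4.000
  c=11: 11 × 0.361 = 3.971
Maximum at c = 10 (4.000 surviving larvae).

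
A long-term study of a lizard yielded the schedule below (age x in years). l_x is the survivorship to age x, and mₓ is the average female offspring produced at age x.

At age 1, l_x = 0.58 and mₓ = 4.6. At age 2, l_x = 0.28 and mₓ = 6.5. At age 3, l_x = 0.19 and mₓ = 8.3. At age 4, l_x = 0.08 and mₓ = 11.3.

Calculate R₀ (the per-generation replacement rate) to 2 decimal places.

6.97

R₀ = Σ l_x mₓ:
  age 1: 0.58 × 4.6 = 2.6680
  age 2: 0.28 × 6.5 = 1.8200
  age 3: 0.19 × 8.3 = 1.5770
  age 4: 0.08 × 11.3 = 0.9040
R₀ = 2.6680 + 1.8200 + 1.5770 + 0.9040 = 6.9690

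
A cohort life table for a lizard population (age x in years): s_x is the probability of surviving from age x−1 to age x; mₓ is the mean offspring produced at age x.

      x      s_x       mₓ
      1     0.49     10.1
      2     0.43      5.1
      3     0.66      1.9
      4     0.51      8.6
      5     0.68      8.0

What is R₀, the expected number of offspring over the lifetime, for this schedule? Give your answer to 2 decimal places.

7.28

Survivorship from birth: l_x = s_1·s_2·…·s_x.
  l_1 = 0.49000
  l_2 = 0.21070
  l_3 = 0.13906
  l_4 = 0.07092
  l_5 = 0.04823
R₀ = Σ l_x mₓ:
  age 1: 0.49000 × 10.1 = 4.9490
  age 2: 0.21070 × 5.1 = 1.0746
  age 3: 0.13906 × 1.9 = 0.2642
  age 4: 0.07092 × 8.6 = 0.6099
  age 5: 0.04823 × 8.0 = 0.3858
R₀ = 4.9490 + 1.0746 + 0.2642 + 0.6099 + 0.3858 = 7.2835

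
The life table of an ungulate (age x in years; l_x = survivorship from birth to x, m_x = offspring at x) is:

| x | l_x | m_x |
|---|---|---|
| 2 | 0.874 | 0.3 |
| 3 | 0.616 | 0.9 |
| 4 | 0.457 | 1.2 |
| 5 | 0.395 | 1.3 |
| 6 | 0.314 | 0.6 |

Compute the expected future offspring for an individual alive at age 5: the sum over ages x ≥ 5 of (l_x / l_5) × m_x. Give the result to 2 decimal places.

l_5 = 0.395. Conditional survival from age 5 to x is l_x / l_5.
  x=5: (0.395/0.395) × 1.3 = 1.3000
  x=6: (0.314/0.395) × 0.6 = 0.4770
Sum = 1.3000 + 0.4770 = 1.7770

1.78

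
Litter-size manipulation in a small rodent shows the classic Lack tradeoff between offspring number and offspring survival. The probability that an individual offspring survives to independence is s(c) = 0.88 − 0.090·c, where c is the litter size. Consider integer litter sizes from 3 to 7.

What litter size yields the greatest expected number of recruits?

5

Expected recruits = c × s(c):
  c=3: 3 × 0.610 = 1.830
  c=4: 4 × 0.520 = 2.080
  c=5: 5 × 0.430 = 2.150
  c=6: 6 × 0.340 = 2.040
  c=7: 7 × 0.250 = 1.750
Maximum at c = 5 (2.150 recruits).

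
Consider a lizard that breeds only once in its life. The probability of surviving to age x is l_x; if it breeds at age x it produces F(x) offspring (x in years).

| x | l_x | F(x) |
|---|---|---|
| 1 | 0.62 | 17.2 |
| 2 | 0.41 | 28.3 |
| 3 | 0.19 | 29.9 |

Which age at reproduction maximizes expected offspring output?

2

Expected offspring if breeding at age x = l_x × F(x):
  age 1: 0.62 × 17.2 = 10.664
  age 2: 0.41 × 28.3 = 11.603
  age 3: 0.19 × 29.9 = 5.681
Maximum at age 2 (11.603).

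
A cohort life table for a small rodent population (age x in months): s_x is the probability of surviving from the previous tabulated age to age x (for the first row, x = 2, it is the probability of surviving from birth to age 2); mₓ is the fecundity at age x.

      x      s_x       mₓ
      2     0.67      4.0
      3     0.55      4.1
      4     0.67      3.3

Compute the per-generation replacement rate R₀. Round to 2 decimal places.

Survivorship from birth: l_x = s_2·s_3·…·s_x.
  l_2 = 0.67000
  l_3 = 0.36850
  l_4 = 0.24690
R₀ = Σ l_x mₓ:
  age 2: 0.67000 × 4.0 = 2.6800
  age 3: 0.36850 × 4.1 = 1.5108
  age 4: 0.24690 × 3.3 = 0.8148
R₀ = 2.6800 + 1.5108 + 0.8148 = 5.0056

5.01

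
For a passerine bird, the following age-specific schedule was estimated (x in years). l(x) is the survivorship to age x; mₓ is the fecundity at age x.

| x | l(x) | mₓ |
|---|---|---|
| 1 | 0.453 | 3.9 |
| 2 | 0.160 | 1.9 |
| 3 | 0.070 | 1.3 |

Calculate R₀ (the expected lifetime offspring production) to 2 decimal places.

R₀ = Σ l(x) mₓ:
  age 1: 0.453 × 3.9 = 1.7667
  age 2: 0.160 × 1.9 = 0.3040
  age 3: 0.070 × 1.3 = 0.0910
R₀ = 1.7667 + 0.3040 + 0.0910 = 2.1617

2.16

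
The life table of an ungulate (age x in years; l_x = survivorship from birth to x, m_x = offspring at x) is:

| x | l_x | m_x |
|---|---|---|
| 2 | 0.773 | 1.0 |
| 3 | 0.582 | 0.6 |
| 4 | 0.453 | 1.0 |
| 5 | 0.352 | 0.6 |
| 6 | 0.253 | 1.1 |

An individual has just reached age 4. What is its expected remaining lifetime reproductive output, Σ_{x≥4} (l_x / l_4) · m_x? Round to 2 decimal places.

l_4 = 0.453. Conditional survival from age 4 to x is l_x / l_4.
  x=4: (0.453/0.453) × 1.0 = 1.0000
  x=5: (0.352/0.453) × 0.6 = 0.4662
  x=6: (0.253/0.453) × 1.1 = 0.6143
Sum = 1.0000 + 0.4662 + 0.6143 = 2.0806

2.08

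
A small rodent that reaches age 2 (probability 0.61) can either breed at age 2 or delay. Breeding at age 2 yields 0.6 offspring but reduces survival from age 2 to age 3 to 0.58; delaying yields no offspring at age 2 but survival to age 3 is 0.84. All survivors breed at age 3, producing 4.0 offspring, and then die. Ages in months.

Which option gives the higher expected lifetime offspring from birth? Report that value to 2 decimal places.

breed at age 2: R₀ = 0.61 × (0.6 + 0.58 × 4.0) = 0.61 × 2.9200 = 1.7812
delay to age 3: R₀ = 0.61 × (0.84 × 4.0) = 0.61 × 3.3600 = 2.0496
Higher: delay to age 3 (2.0496).

2.05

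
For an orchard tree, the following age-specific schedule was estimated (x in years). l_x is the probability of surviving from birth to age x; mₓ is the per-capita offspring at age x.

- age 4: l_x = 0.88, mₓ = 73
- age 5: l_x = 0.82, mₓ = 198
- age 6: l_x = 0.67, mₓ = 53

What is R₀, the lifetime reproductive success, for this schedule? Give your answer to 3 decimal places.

R₀ = Σ l_x mₓ:
  age 4: 0.88 × 73 = 64.2400
  age 5: 0.82 × 198 = 162.3600
  age 6: 0.67 × 53 = 35.5100
R₀ = 64.2400 + 162.3600 + 35.5100 = 262.1100

262.110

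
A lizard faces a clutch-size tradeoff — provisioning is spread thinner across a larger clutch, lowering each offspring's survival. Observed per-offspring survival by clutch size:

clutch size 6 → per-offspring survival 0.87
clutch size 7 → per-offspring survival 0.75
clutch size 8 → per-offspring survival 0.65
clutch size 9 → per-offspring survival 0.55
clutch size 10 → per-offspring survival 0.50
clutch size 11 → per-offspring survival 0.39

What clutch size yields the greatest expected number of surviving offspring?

Expected surviving offspring = c × s(c):
  c=6: 6 × 0.87 = 5.220
  c=7: 7 × 0.75 = 5.250
  c=8: 8 × 0.65 = 5.200
  c=9: 9 × 0.55 = 4.950
  c=10: 10 × 0.50 = 5.000
  c=11: 11 × 0.39 = 4.290
Maximum at c = 7 (5.250 surviving offspring).

7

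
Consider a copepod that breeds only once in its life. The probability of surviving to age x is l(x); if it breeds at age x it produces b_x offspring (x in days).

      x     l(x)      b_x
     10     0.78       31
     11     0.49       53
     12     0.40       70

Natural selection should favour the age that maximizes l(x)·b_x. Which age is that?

Expected offspring if breeding at age x = l(x) × b_x:
  age 10: 0.78 × 31 = 24.180
  age 11: 0.49 × 53 = 25.970
  age 12: 0.40 × 70 = 28.000
Maximum at age 12 (28.000).

12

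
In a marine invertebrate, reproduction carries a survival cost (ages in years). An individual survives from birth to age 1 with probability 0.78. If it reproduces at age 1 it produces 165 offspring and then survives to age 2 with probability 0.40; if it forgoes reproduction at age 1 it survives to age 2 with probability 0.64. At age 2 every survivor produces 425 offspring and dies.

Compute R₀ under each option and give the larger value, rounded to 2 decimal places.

261.30

breed at age 1: R₀ = 0.78 × (165 + 0.40 × 425) = 0.78 × 335.0000 = 261.3000
delay to age 2: R₀ = 0.78 × (0.64 × 425) = 0.78 × 272.0000 = 212.1600
Higher: breed at age 1 (261.3000).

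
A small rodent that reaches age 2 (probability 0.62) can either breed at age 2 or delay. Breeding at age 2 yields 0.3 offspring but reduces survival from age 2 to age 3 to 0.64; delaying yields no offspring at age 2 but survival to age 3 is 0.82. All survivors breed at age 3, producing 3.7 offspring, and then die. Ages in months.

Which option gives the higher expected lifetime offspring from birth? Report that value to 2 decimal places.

breed at age 2: R₀ = 0.62 × (0.3 + 0.64 × 3.7) = 0.62 × 2.6680 = 1.6542
delay to age 3: R₀ = 0.62 × (0.82 × 3.7) = 0.62 × 3.0340 = 1.8811
Higher: delay to age 3 (1.8811).

1.88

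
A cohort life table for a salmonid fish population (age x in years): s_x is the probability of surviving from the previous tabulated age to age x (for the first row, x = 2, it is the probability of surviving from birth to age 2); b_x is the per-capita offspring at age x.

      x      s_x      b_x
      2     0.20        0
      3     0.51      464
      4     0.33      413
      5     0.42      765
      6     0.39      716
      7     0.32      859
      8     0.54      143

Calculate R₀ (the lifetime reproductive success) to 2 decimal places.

Survivorship from birth: l_x = s_2·s_3·…·s_x.
  l_2 = 0.20000
  l_3 = 0.10200
  l_4 = 0.03366
  l_5 = 0.01414
  l_6 = 0.00551
  l_7 = 0.00176
  l_8 = 0.00095
R₀ = Σ l_x b_x:
  age 2: 0.20000 × 0 = 0.0000
  age 3: 0.10200 × 464 = 47.3280
  age 4: 0.03366 × 413 = 13.9016
  age 5: 0.01414 × 765 = 10.8171
  age 6: 0.00551 × 716 = 3.9452
  age 7: 0.00176 × 859 = 1.5118
  age 8: 0.00095 × 143 = 0.1358
R₀ = 0.0000 + 47.3280 + 13.9016 + 10.8171 + 3.9452 + 1.5118 + 0.1358 = 77.6395

77.64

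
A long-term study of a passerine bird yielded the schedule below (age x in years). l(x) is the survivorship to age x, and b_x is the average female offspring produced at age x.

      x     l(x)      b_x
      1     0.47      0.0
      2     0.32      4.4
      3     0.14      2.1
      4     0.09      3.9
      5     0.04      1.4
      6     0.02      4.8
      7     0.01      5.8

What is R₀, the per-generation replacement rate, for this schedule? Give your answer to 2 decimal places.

2.26

R₀ = Σ l(x) b_x:
  age 1: 0.47 × 0.0 = 0.0000
  age 2: 0.32 × 4.4 = 1.4080
  age 3: 0.14 × 2.1 = 0.2940
  age 4: 0.09 × 3.9 = 0.3510
  age 5: 0.04 × 1.4 = 0.0560
  age 6: 0.02 × 4.8 = 0.0960
  age 7: 0.01 × 5.8 = 0.0580
R₀ = 0.0000 + 1.4080 + 0.2940 + 0.3510 + 0.0560 + 0.0960 + 0.0580 = 2.2630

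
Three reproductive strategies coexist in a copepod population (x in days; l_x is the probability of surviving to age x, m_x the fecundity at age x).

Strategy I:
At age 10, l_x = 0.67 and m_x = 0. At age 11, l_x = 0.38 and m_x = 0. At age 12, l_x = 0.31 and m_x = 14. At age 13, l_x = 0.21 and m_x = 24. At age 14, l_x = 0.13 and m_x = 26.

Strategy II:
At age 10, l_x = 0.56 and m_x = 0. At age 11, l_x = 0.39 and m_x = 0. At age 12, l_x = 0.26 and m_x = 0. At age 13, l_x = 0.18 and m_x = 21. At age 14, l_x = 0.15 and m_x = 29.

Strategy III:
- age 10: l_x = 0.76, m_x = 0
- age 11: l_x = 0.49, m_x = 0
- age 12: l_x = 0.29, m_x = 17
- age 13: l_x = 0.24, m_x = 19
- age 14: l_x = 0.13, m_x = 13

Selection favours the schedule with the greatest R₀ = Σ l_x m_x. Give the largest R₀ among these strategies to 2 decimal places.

12.76

Strategy I: R₀ = 0.67×0 + 0.38×0 + 0.31×14 + 0.21×24 + 0.13×26 = 12.7600
Strategy II: R₀ = 0.56×0 + 0.39×0 + 0.26×0 + 0.18×21 + 0.15×29 = 8.1300
Strategy III: R₀ = 0.76×0 + 0.49×0 + 0.29×17 + 0.24×19 + 0.13×13 = 11.1800
Highest R₀: strategy I with 12.7600.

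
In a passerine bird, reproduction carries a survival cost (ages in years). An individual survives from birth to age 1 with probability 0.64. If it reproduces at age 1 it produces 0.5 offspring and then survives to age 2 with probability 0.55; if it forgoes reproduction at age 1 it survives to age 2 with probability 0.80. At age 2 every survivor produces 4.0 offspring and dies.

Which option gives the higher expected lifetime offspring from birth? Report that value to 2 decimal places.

2.05

breed at age 1: R₀ = 0.64 × (0.5 + 0.55 × 4.0) = 0.64 × 2.7000 = 1.7280
delay to age 2: R₀ = 0.64 × (0.80 × 4.0) = 0.64 × 3.2000 = 2.0480
Higher: delay to age 2 (2.0480).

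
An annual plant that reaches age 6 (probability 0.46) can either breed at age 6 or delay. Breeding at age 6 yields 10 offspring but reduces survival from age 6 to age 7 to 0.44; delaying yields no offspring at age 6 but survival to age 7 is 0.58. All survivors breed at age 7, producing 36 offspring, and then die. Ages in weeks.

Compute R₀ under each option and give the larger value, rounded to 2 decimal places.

11.89

breed at age 6: R₀ = 0.46 × (10 + 0.44 × 36) = 0.46 × 25.8400 = 11.8864
delay to age 7: R₀ = 0.46 × (0.58 × 36) = 0.46 × 20.8800 = 9.6048
Higher: breed at age 6 (11.8864).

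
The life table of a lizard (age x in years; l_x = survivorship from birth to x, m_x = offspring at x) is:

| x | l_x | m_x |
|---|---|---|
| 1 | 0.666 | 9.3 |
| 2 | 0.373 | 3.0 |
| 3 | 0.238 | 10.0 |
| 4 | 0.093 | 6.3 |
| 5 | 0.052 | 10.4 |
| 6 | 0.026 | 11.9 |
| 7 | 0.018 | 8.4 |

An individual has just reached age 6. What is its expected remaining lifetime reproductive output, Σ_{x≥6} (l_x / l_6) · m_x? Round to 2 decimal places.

17.72

l_6 = 0.026. Conditional survival from age 6 to x is l_x / l_6.
  x=6: (0.026/0.026) × 11.9 = 11.9000
  x=7: (0.018/0.026) × 8.4 = 5.8154
Sum = 11.9000 + 5.8154 = 17.7154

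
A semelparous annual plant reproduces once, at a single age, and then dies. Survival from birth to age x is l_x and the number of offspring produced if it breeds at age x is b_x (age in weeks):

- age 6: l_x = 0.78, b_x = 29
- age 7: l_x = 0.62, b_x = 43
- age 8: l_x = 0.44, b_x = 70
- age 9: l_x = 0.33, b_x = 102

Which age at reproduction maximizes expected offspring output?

Expected offspring if breeding at age x = l_x × b_x:
  age 6: 0.78 × 29 = 22.620
  age 7: 0.62 × 43 = 26.660
  age 8: 0.44 × 70 = 30.800
  age 9: 0.33 × 102 = 33.660
Maximum at age 9 (33.660).

9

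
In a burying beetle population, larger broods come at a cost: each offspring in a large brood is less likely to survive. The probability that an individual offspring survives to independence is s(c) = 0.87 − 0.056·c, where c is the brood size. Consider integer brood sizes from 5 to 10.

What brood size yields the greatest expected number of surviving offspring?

Expected surviving offspring = c × s(c):
  c=5: 5 × 0.590 = 2.950
  c=6: 6 × 0.534 = 3.204
  c=7: 7 × 0.478 = 3.346
  c=8: 8 × 0.422 = 3.376
  c=9: 9 × 0.366 = 3.294
  c=10: 10 × 0.310 = 3.100
Maximum at c = 8 (3.376 surviving offspring).

8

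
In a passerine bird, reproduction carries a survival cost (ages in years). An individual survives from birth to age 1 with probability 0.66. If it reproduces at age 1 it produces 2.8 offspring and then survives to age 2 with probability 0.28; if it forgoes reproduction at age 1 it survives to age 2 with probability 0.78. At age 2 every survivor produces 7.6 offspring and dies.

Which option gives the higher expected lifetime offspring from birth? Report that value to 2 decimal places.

3.91

breed at age 1: R₀ = 0.66 × (2.8 + 0.28 × 7.6) = 0.66 × 4.9280 = 3.2525
delay to age 2: R₀ = 0.66 × (0.78 × 7.6) = 0.66 × 5.9280 = 3.9125
Higher: delay to age 2 (3.9125).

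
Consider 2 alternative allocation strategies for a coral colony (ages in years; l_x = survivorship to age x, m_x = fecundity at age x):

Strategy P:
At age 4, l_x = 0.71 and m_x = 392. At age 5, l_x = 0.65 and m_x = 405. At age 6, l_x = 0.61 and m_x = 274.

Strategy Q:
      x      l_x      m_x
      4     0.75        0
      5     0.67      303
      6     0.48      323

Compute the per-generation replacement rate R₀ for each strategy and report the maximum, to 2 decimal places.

708.71

Strategy P: R₀ = 0.71×392 + 0.65×405 + 0.61×274 = 708.7100
Strategy Q: R₀ = 0.75×0 + 0.67×303 + 0.48×323 = 358.0500
Highest R₀: strategy P with 708.7100.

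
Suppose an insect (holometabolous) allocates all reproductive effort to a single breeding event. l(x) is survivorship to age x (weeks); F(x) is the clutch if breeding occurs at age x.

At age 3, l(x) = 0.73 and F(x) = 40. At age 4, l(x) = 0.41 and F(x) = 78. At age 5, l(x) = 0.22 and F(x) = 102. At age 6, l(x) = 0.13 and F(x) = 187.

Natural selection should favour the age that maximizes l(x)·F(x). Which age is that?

4

Expected offspring if breeding at age x = l(x) × F(x):
  age 3: 0.73 × 40 = 29.200
  age 4: 0.41 × 78 = 31.980
  age 5: 0.22 × 102 = 22.440
  age 6: 0.13 × 187 = 24.310
Maximum at age 4 (31.980).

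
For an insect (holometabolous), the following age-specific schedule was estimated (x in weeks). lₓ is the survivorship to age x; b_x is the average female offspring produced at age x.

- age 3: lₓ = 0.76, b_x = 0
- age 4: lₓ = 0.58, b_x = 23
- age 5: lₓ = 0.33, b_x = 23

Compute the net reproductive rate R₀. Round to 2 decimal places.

R₀ = Σ lₓ b_x:
  age 3: 0.76 × 0 = 0.0000
  age 4: 0.58 × 23 = 13.3400
  age 5: 0.33 × 23 = 7.5900
R₀ = 0.0000 + 13.3400 + 7.5900 = 20.9300

20.93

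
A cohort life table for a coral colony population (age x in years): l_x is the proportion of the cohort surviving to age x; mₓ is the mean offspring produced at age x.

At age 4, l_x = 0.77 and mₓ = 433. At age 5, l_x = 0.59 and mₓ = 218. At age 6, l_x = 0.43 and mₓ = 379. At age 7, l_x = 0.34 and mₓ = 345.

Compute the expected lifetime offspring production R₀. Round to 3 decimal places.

742.300

R₀ = Σ l_x mₓ:
  age 4: 0.77 × 433 = 333.4100
  age 5: 0.59 × 218 = 128.6200
  age 6: 0.43 × 379 = 162.9700
  age 7: 0.34 × 345 = 117.3000
R₀ = 333.4100 + 128.6200 + 162.9700 + 117.3000 = 742.3000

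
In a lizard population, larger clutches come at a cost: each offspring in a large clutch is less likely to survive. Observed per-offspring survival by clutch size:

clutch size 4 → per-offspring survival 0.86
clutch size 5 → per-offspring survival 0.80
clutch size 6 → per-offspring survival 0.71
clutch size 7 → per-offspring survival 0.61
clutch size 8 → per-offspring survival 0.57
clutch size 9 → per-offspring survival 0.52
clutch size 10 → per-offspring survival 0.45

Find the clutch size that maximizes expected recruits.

Expected recruits = c × s(c):
  c=4: 4 × 0.86 = 3.440
  c=5: 5 × 0.80 = 4.000
  c=6: 6 × 0.71 = 4.260
  c=7: 7 × 0.61 = 4.270
  c=8: 8 × 0.57 = 4.560
  c=9: 9 × 0.52 = 4.680
  c=10: 10 × 0.45 = 4.500
Maximum at c = 9 (4.680 recruits).

9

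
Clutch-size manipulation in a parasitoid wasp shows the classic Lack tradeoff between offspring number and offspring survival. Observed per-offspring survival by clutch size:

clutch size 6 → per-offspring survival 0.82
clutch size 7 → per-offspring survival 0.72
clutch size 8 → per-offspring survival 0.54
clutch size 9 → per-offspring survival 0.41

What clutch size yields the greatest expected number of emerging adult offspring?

7

Expected emerging adult offspring = c × s(c):
  c=6: 6 × 0.82 = 4.920
  c=7: 7 × 0.72 = 5.040
  c=8: 8 × 0.54 = 4.320
  c=9: 9 × 0.41 = 3.690
Maximum at c = 7 (5.040 emerging adult offspring).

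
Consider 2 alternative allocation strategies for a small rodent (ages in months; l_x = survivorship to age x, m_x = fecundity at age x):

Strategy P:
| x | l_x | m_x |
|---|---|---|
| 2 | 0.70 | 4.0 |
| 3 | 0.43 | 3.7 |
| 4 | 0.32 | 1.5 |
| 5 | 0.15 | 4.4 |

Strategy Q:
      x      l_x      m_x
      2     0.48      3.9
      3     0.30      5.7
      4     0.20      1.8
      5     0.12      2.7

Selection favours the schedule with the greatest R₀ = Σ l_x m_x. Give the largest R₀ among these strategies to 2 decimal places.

Strategy P: R₀ = 0.70×4.0 + 0.43×3.7 + 0.32×1.5 + 0.15×4.4 = 5.5310
Strategy Q: R₀ = 0.48×3.9 + 0.30×5.7 + 0.20×1.8 + 0.12×2.7 = 4.2660
Highest R₀: strategy P with 5.5310.

5.53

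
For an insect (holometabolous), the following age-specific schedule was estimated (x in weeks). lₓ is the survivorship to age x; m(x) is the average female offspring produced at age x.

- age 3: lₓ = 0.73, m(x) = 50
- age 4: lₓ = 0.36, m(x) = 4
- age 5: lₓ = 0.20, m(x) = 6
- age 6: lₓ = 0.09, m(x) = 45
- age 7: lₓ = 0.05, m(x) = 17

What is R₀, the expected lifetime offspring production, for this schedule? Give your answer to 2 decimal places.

R₀ = Σ lₓ m(x):
  age 3: 0.73 × 50 = 36.5000
  age 4: 0.36 × 4 = 1.4400
  age 5: 0.20 × 6 = 1.2000
  age 6: 0.09 × 45 = 4.0500
  age 7: 0.05 × 17 = 0.8500
R₀ = 36.5000 + 1.4400 + 1.2000 + 4.0500 + 0.8500 = 44.0400

44.04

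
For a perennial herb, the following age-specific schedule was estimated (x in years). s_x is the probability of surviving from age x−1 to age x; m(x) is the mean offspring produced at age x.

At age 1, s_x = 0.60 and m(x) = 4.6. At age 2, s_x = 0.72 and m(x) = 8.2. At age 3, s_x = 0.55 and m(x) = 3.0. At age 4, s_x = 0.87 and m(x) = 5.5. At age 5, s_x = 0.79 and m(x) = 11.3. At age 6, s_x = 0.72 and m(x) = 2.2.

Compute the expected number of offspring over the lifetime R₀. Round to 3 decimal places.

10.256

Survivorship from birth: l_x = s_1·s_2·…·s_x.
  l_1 = 0.60000
  l_2 = 0.43200
  l_3 = 0.23760
  l_4 = 0.20671
  l_5 = 0.16330
  l_6 = 0.11758
R₀ = Σ l_x m(x):
  age 1: 0.60000 × 4.6 = 2.7600
  age 2: 0.43200 × 8.2 = 3.5424
  age 3: 0.23760 × 3.0 = 0.7128
  age 4: 0.20671 × 5.5 = 1.1369
  age 5: 0.16330 × 11.3 = 1.8453
  age 6: 0.11758 × 2.2 = 0.2587
R₀ = 2.7600 + 3.5424 + 0.7128 + 1.1369 + 1.8453 + 0.2587 = 10.2561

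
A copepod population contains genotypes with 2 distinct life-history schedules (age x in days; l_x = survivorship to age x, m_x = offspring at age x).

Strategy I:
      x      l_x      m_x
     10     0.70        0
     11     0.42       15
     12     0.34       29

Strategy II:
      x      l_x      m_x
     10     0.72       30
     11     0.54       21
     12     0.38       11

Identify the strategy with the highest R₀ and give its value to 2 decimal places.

37.12

Strategy I: R₀ = 0.70×0 + 0.42×15 + 0.34×29 = 16.1600
Strategy II: R₀ = 0.72×30 + 0.54×21 + 0.38×11 = 37.1200
Highest R₀: strategy II with 37.1200.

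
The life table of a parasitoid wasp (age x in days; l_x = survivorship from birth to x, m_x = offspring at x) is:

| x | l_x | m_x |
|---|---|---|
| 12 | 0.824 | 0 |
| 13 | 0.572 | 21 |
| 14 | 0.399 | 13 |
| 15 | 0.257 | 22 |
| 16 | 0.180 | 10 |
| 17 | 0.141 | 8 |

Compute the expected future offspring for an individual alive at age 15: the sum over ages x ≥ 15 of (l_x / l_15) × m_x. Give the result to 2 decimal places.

l_15 = 0.257. Conditional survival from age 15 to x is l_x / l_15.
  x=15: (0.257/0.257) × 22 = 22.0000
  x=16: (0.180/0.257) × 10 = 7.0039
  x=17: (0.141/0.257) × 8 = 4.3891
Sum = 22.0000 + 7.0039 + 4.3891 = 33.3930

33.39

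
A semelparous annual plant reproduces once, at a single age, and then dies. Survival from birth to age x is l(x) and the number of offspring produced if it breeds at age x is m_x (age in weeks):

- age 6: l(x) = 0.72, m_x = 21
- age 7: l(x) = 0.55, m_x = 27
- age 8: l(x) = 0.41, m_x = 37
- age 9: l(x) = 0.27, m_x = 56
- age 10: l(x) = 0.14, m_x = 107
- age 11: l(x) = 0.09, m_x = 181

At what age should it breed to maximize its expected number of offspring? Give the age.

11

Expected offspring if breeding at age x = l(x) × m_x:
  age 6: 0.72 × 21 = 15.120
  age 7: 0.55 × 27 = 14.850
  age 8: 0.41 × 37 = 15.170
  age 9: 0.27 × 56 = 15.120
  age 10: 0.14 × 107 = 14.980
  age 11: 0.09 × 181 = 16.290
Maximum at age 11 (16.290).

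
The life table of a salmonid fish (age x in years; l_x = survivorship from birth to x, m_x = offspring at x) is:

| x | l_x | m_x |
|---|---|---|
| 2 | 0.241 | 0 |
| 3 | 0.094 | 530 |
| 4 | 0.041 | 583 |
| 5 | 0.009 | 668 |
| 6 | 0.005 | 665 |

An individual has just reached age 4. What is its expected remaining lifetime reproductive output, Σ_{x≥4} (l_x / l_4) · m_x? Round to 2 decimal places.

l_4 = 0.041. Conditional survival from age 4 to x is l_x / l_4.
  x=4: (0.041/0.041) × 583 = 583.0000
  x=5: (0.009/0.041) × 668 = 146.6341
  x=6: (0.005/0.041) × 665 = 81.0976
Sum = 583.0000 + 146.6341 + 81.0976 = 810.7317

810.73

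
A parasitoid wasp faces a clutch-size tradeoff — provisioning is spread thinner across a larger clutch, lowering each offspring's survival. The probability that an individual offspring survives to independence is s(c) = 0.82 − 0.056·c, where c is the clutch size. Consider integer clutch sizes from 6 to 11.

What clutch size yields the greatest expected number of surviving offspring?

Expected surviving offspring = c × s(c):
  c=6: 6 × 0.484 = 2.904
  c=7: 7 × 0.428 = 2.996
  c=8: 8 × 0.372 = 2.976
  c=9: 9 × 0.316 = 2.844
  c=10: 10 × 0.260 = 2.600
  c=11: 11 × 0.204 = 2.244
Maximum at c = 7 (2.996 surviving offspring).

7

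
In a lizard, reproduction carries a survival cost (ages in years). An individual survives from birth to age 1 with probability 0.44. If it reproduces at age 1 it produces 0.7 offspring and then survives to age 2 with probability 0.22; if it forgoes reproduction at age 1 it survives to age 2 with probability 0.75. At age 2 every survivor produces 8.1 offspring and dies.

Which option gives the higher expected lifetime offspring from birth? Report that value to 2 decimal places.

breed at age 1: R₀ = 0.44 × (0.7 + 0.22 × 8.1) = 0.44 × 2.4820 = 1.0921
delay to age 2: R₀ = 0.44 × (0.75 × 8.1) = 0.44 × 6.0750 = 2.6730
Higher: delay to age 2 (2.6730).

2.67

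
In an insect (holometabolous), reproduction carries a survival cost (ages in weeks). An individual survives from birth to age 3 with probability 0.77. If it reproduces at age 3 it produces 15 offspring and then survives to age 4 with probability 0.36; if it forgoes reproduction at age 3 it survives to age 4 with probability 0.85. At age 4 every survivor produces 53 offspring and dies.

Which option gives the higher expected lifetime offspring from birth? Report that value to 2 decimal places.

breed at age 3: R₀ = 0.77 × (15 + 0.36 × 53) = 0.77 × 34.0800 = 26.2416
delay to age 4: R₀ = 0.77 × (0.85 × 53) = 0.77 × 45.0500 = 34.6885
Higher: delay to age 4 (34.6885).

34.69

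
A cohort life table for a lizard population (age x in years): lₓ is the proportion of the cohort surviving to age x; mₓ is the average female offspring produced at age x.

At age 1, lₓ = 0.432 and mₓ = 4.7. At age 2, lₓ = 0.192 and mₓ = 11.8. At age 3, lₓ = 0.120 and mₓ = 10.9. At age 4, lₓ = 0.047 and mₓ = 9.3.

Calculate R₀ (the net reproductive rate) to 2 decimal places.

R₀ = Σ lₓ mₓ:
  age 1: 0.432 × 4.7 = 2.0304
  age 2: 0.192 × 11.8 = 2.2656
  age 3: 0.120 × 10.9 = 1.3080
  age 4: 0.047 × 9.3 = 0.4371
R₀ = 2.0304 + 2.2656 + 1.3080 + 0.4371 = 6.0411

6.04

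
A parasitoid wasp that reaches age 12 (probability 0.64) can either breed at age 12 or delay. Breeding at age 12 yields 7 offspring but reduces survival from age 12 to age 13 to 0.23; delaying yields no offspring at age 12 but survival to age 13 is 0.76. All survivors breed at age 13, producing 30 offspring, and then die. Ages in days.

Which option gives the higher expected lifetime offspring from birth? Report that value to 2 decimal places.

breed at age 12: R₀ = 0.64 × (7 + 0.23 × 30) = 0.64 × 13.9000 = 8.8960
delay to age 13: R₀ = 0.64 × (0.76 × 30) = 0.64 × 22.8000 = 14.5920
Higher: delay to age 13 (14.5920).

14.59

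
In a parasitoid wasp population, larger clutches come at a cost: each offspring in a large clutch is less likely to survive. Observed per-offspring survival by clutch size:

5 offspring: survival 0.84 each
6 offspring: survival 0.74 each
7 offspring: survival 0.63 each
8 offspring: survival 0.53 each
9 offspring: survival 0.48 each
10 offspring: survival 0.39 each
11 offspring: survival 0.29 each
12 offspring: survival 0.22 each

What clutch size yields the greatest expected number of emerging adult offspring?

6

Expected emerging adult offspring = c × s(c):
  c=5: 5 × 0.84 = 4.200
  c=6: 6 × 0.74 = 4.440
  c=7: 7 × 0.63 = 4.410
  c=8: 8 × 0.53 = 4.240
  c=9: 9 × 0.48 = 4.320
  c=10: 10 × 0.39 = 3.900
  c=11: 11 × 0.29 = 3.190
  c=12: 12 × 0.22 = 2.640
Maximum at c = 6 (4.440 emerging adult offspring).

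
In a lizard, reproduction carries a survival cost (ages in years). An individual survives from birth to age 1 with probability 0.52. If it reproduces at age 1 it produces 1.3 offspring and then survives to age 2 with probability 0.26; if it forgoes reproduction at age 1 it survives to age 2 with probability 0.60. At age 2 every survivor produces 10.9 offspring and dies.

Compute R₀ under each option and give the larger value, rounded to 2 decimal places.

breed at age 1: R₀ = 0.52 × (1.3 + 0.26 × 10.9) = 0.52 × 4.1340 = 2.1497
delay to age 2: R₀ = 0.52 × (0.60 × 10.9) = 0.52 × 6.5400 = 3.4008
Higher: delay to age 2 (3.4008).

3.40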